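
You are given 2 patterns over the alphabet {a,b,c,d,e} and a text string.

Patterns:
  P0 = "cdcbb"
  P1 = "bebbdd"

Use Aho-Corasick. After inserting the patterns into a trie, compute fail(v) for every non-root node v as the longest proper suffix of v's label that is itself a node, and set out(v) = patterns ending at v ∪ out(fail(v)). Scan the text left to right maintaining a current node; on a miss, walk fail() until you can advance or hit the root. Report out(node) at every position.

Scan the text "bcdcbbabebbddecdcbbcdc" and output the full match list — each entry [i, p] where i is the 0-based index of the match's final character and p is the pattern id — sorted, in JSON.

Build automaton:
Trie nodes:
  0='ε' goto b→6 c→1
  1='c' goto d→2
  2='cd' goto c→3
  3='cdc' goto b→4
  4='cdcb' goto b→5
  5='cdcbb' goto ·  ←P0
  6='b' goto e→7
  7='be' goto b→8
  8='beb' goto b→9
  9='bebb' goto d→10
  10='bebbd' goto d→11
  11='bebbdd' goto ·  ←P1

BFS fail/out derivation:
  fail(1) 'c': from fail(0)=0 chase 'c': 0 ⇒ 0;  out=∅∪out(0)=∅
  fail(6) 'b': from fail(0)=0 chase 'b': 0 ⇒ 0;  out=∅∪out(0)=∅
  fail(2) 'cd': from fail(1)=0 chase 'd': 0 ⇒ 0;  out=∅∪out(0)=∅
  fail(7) 'be': from fail(6)=0 chase 'e': 0 ⇒ 0;  out=∅∪out(0)=∅
  fail(3) 'cdc': from fail(2)=0 chase 'c': 0 ⇒ 1;  out=∅∪out(1)=∅
  fail(8) 'beb': from fail(7)=0 chase 'b': 0 ⇒ 6;  out=∅∪out(6)=∅
  fail(4) 'cdcb': from fail(3)=1 chase 'b': 1→0 ⇒ 6;  out=∅∪out(6)=∅
  fail(9) 'bebb': from fail(8)=6 chase 'b': 6→0 ⇒ 6;  out=∅∪out(6)=∅
  fail(5) 'cdcbb': from fail(4)=6 chase 'b': 6→0 ⇒ 6;  out={0}∪out(6)={0}
  fail(10) 'bebbd': from fail(9)=6 chase 'd': 6→0 ⇒ 0;  out=∅∪out(0)=∅
  fail(11) 'bebbdd': from fail(10)=0 chase 'd': 0 ⇒ 0;  out={1}∪out(0)={1}

Run:
[0] read 'b'  n0⇒n6
[1] read 'c'  n6⇒n1 ·f
[2] read 'd'  n1⇒n2
[3] read 'c'  n2⇒n3
[4] read 'b'  n3⇒n4
[5] read 'b'  n4⇒n5  ** P0@[1:5]
[6] read 'a'  n5⇒n0 ·f
[7] read 'b'  n0⇒n6
[8] read 'e'  n6⇒n7
[9] read 'b'  n7⇒n8
[10] read 'b'  n8⇒n9
[11] read 'd'  n9⇒n10
[12] read 'd'  n10⇒n11  ** P1@[7:12]
[13] read 'e'  n11⇒n0 ·f
[14] read 'c'  n0⇒n1
[15] read 'd'  n1⇒n2
[16] read 'c'  n2⇒n3
[17] read 'b'  n3⇒n4
[18] read 'b'  n4⇒n5  ** P0@[14:18]
[19] read 'c'  n5⇒n1 ·f
[20] read 'd'  n1⇒n2
[21] read 'c'  n2⇒n3

All matches (sorted): [[5,0],[12,1],[18,0]]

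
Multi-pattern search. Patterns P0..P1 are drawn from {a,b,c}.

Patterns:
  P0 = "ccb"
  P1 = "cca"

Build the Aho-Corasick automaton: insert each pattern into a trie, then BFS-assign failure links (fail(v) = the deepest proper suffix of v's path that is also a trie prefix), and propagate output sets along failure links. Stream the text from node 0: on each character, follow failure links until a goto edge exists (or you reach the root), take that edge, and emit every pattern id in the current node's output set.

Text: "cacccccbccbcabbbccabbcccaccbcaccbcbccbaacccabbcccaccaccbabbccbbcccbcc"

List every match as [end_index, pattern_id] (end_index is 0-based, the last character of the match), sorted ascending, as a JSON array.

Build automaton:
Trie (insert patterns):
  n0 'ε': c→1
  n1 'c': c→2
  n2 'cc': a→4 b→3
  n3 'ccb': ·  ←P0
  n4 'cca': ·  ←P1

Failure links (BFS by depth):
  n1('c'): parent n0 fail=0; on 'c' 0 → fail=0;  out ∅∪∅=∅
  n2('cc'): parent n1 fail=0; on 'c' 0 → fail=1;  out ∅∪∅=∅
  n3('ccb'): parent n2 fail=1; on 'b' 1→0 → fail=0;  out {0}∪∅={0}
  n4('cca'): parent n2 fail=1; on 'a' 1→0 → fail=0;  out {1}∪∅={1}

Scan:
i=0 'c': node 0→1
i=1 'a': node 1→0 ·f
i=2 'c': node 0→1
i=3 'c': node 1→2
i=4 'c': node 2→2 ·f
i=5 'c': node 2→2 ·f
i=6 'c': node 2→2 ·f
i=7 'b': node 2→3  ** P0@[5:7]
i=8 'c': node 3→1 ·f
i=9 'c': node 1→2
i=10 'b': node 2→3  ** P0@[8:10]
i=11 'c': node 3→1 ·f
i=12 'a': node 1→0 ·f
i=13 'b': node 0→0
i=14 'b': node 0→0
i=15 'b': node 0→0
i=16 'c': node 0→1
i=17 'c': node 1→2
i=18 'a': node 2→4  ** P1@[16:18]
i=19 'b': node 4→0 ·f
i=20 'b': node 0→0
i=21 'c': node 0→1
i=22 'c': node 1→2
i=23 'c': node 2→2 ·f
i=24 'a': node 2→4  ** P1@[22:24]
i=25 'c': node 4→1 ·f
i=26 'c': node 1→2
i=27 'b': node 2→3  ** P0@[25:27]
i=28 'c': node 3→1 ·f
i=29 'a': node 1→0 ·f
i=30 'c': node 0→1
i=31 'c': node 1→2
i=32 'b': node 2→3  ** P0@[30:32]
i=33 'c': node 3→1 ·f
i=34 'b': node 1→0 ·f
i=35 'c': node 0→1
i=36 'c': node 1→2
i=37 'b': node 2→3  ** P0@[35:37]
i=38 'a': node 3→0 ·f
i=39 'a': node 0→0
i=40 'c': node 0→1
i=41 'c': node 1→2
i=42 'c': node 2→2 ·f
i=43 'a': node 2→4  ** P1@[41:43]
i=44 'b': node 4→0 ·f
i=45 'b': node 0→0
i=46 'c': node 0→1
i=47 'c': node 1→2
i=48 'c': node 2→2 ·f
i=49 'a': node 2→4  ** P1@[47:49]
i=50 'c': node 4→1 ·f
i=51 'c': node 1→2
i=52 'a': node 2→4  ** P1@[50:52]
i=53 'c': node 4→1 ·f
i=54 'c': node 1→2
i=55 'b': node 2→3  ** P0@[53:55]
i=56 'a': node 3→0 ·f
i=57 'b': node 0→0
i=58 'b': node 0→0
i=59 'c': node 0→1
i=60 'c': node 1→2
i=61 'b': node 2→3  ** P0@[59:61]
i=62 'b': node 3→0 ·f
i=63 'c': node 0→1
i=64 'c': node 1→2
i=65 'c': node 2→2 ·f
i=66 'b': node 2→3  ** P0@[64:66]
i=67 'c': node 3→1 ·f
i=68 'c': node 1→2

Matches: [[7,0],[10,0],[18,1],[24,1],[27,0],[32,0],[37,0],[43,1],[49,1],[52,1],[55,0],[61,0],[66,0]]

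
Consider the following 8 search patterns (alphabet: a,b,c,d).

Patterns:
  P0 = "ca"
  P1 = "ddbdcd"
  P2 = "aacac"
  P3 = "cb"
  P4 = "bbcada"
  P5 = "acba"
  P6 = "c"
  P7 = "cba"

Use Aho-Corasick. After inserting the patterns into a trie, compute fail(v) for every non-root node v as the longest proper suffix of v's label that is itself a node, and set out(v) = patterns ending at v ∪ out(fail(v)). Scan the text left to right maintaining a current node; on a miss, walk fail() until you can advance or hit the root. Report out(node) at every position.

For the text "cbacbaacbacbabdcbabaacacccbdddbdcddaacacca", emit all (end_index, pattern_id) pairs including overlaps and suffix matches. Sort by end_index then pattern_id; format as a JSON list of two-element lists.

Build:
Trie nodes:
  n0 'ε': a→9 b→15 c→1 d→3
  n1 'c': a→2 b→14  [P6 ends]
  n2 'ca': ·  [P0 ends]
  n3 'd': d→4
  n4 'dd': b→5
  n5 'ddb': d→6
  n6 'ddbd': c→7
  n7 'ddbdc': d→8
  n8 'ddbdcd': ·  [P1 ends]
  n9 'a': a→10 c→21
  n10 'aa': c→11
  n11 'aac': a→12
  n12 'aaca': c→13
  n13 'aacac': ·  [P2 ends]
  n14 'cb': a→24  [P3 ends]
  n15 'b': b→16
  n16 'bb': c→17
  n17 'bbc': a→18
  n18 'bbca': d→19
  n19 'bbcad': a→20
  n20 'bbcada': ·  [P4 ends]
  n21 'ac': b→22
  n22 'acb': a→23
  n23 'acba': ·  [P5 ends]
  n24 'cba': ·  [P7 ends]

BFS fail/out derivation:
  fail(1) 'c': from fail(0)=0 chase 'c': 0 ⇒ 0;  out={6}∪out(0)={6}
  fail(3) 'd': from fail(0)=0 chase 'd': 0 ⇒ 0;  out=∅∪out(0)=∅
  fail(9) 'a': from fail(0)=0 chase 'a': 0 ⇒ 0;  out=∅∪out(0)=∅
  fail(15) 'b': from fail(0)=0 chase 'b': 0 ⇒ 0;  out=∅∪out(0)=∅
  fail(2) 'ca': from fail(1)=0 chase 'a': 0 ⇒ 9;  out={0}∪out(9)={0}
  fail(4) 'dd': from fail(3)=0 chase 'd': 0 ⇒ 3;  out=∅∪out(3)=∅
  fail(10) 'aa': from fail(9)=0 chase 'a': 0 ⇒ 9;  out=∅∪out(9)=∅
  fail(14) 'cb': from fail(1)=0 chase 'b': 0 ⇒ 15;  out={3}∪out(15)={3}
  fail(16) 'bb': from fail(15)=0 chase 'b': 0 ⇒ 15;  out=∅∪out(15)=∅
  fail(21) 'ac': from fail(9)=0 chase 'c': 0 ⇒ 1;  out=∅∪out(1)={6}
  fail(5) 'ddb': from fail(4)=3 chase 'b': 3→0 ⇒ 15;  out=∅∪out(15)=∅
  fail(11) 'aac': from fail(10)=9 chase 'c': 9 ⇒ 21;  out=∅∪out(21)={6}
  fail(17) 'bbc': from fail(16)=15 chase 'c': 15→0 ⇒ 1;  out=∅∪out(1)={6}
  fail(22) 'acb': from fail(21)=1 chase 'b': 1 ⇒ 14;  out=∅∪out(14)={3}
  fail(24) 'cba': from fail(14)=15 chase 'a': 15→0 ⇒ 9;  out={7}∪out(9)={7}
  fail(6) 'ddbd': from fail(5)=15 chase 'd': 15→0 ⇒ 3;  out=∅∪out(3)=∅
  fail(12) 'aaca': from fail(11)=21 chase 'a': 21→1 ⇒ 2;  out=∅∪out(2)={0}
  fail(18) 'bbca': from fail(17)=1 chase 'a': 1 ⇒ 2;  out=∅∪out(2)={0}
  fail(23) 'acba': from fail(22)=14 chase 'a': 14 ⇒ 24;  out={5}∪out(24)={5,7}
  fail(7) 'ddbdc': from fail(6)=3 chase 'c': 3→0 ⇒ 1;  out=∅∪out(1)={6}
  fail(13) 'aacac': from fail(12)=2 chase 'c': 2→9 ⇒ 21;  out={2}∪out(21)={2,6}
  fail(19) 'bbcad': from fail(18)=2 chase 'd': 2→9→0 ⇒ 3;  out=∅∪out(3)=∅
  fail(8) 'ddbdcd': from fail(7)=1 chase 'd': 1→0 ⇒ 3;  out={1}∪out(3)={1}
  fail(20) 'bbcada': from fail(19)=3 chase 'a': 3→0 ⇒ 9;  out={4}∪out(9)={4}

Text stream:
pos 0 'c': at 1  → match P6@[0:0]
pos 1 'b': at 14  → match P3@[0:1]
pos 2 'a': at 24  → match P7@[0:2]
pos 3 'c': at 21 ·f  → match P6@[3:3]
pos 4 'b': at 22  → match P3@[3:4]
pos 5 'a': at 23  → match P5@[2:5],P7@[3:5]
pos 6 'a': at 10 ·f
pos 7 'c': at 11  → match P6@[7:7]
pos 8 'b': at 22 ·f  → match P3@[7:8]
pos 9 'a': at 23  → match P5@[6:9],P7@[7:9]
pos 10 'c': at 21 ·f  → match P6@[10:10]
pos 11 'b': at 22  → match P3@[10:11]
pos 12 'a': at 23  → match P5@[9:12],P7@[10:12]
pos 13 'b': at 15 ·f
pos 14 'd': at 3 ·f
pos 15 'c': at 1 ·f  → match P6@[15:15]
pos 16 'b': at 14  → match P3@[15:16]
pos 17 'a': at 24  → match P7@[15:17]
pos 18 'b': at 15 ·f
pos 19 'a': at 9 ·f
pos 20 'a': at 10
pos 21 'c': at 11  → match P6@[21:21]
pos 22 'a': at 12  → match P0@[21:22]
pos 23 'c': at 13  → match P2@[19:23],P6@[23:23]
pos 24 'c': at 1 ·f  → match P6@[24:24]
pos 25 'c': at 1 ·f  → match P6@[25:25]
pos 26 'b': at 14  → match P3@[25:26]
pos 27 'd': at 3 ·f
pos 28 'd': at 4
pos 29 'd': at 4 ·f
pos 30 'b': at 5
pos 31 'd': at 6
pos 32 'c': at 7  → match P6@[32:32]
pos 33 'd': at 8  → match P1@[28:33]
pos 34 'd': at 4 ·f
pos 35 'a': at 9 ·f
pos 36 'a': at 10
pos 37 'c': at 11  → match P6@[37:37]
pos 38 'a': at 12  → match P0@[37:38]
pos 39 'c': at 13  → match P2@[35:39],P6@[39:39]
pos 40 'c': at 1 ·f  → match P6@[40:40]
pos 41 'a': at 2  → match P0@[40:41]

Matches: [[0,6],[1,3],[2,7],[3,6],[4,3],[5,5],[5,7],[7,6],[8,3],[9,5],[9,7],[10,6],[11,3],[12,5],[12,7],[15,6],[16,3],[17,7],[21,6],[22,0],[23,2],[23,6],[24,6],[25,6],[26,3],[32,6],[33,1],[37,6],[38,0],[39,2],[39,6],[40,6],[41,0]]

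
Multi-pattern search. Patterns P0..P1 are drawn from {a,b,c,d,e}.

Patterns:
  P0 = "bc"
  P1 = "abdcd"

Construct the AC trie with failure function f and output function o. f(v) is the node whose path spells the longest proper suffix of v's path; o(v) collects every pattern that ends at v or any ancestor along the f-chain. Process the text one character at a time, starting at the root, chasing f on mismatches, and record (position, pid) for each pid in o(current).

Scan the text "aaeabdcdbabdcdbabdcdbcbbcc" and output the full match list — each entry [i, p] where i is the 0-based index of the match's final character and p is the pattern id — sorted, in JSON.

Build automaton:
Trie nodes:
  n0 'ε': a→3 b→1
  n1 'b': c→2
  n2 'bc': ·  [P0 ends]
  n3 'a': b→4
  n4 'ab': d→5
  n5 'abd': c→6
  n6 'abdc': d→7
  n7 'abdcd': ·  [P1 ends]

BFS fail/out derivation:
  n1('b'): parent n0 fail=0; on 'b' 0 → fail=0;  out ∅∪∅=∅
  n3('a'): parent n0 fail=0; on 'a' 0 → fail=0;  out ∅∪∅=∅
  n2('bc'): parent n1 fail=0; on 'c' 0 → fail=0;  out {0}∪∅={0}
  n4('ab'): parent n3 fail=0; on 'b' 0 → fail=1;  out ∅∪∅=∅
  n5('abd'): parent n4 fail=1; on 'd' 1→0 → fail=0;  out ∅∪∅=∅
  n6('abdc'): parent n5 fail=0; on 'c' 0 → fail=0;  out ∅∪∅=∅
  n7('abdcd'): parent n6 fail=0; on 'd' 0 → fail=0;  out {1}∪∅={1}

Text stream:
[0] read 'a'  n0⇒n3
[1] read 'a'  n3⇒n3 ·f
[2] read 'e'  n3⇒n0 ·f
[3] read 'a'  n0⇒n3
[4] read 'b'  n3⇒n4
[5] read 'd'  n4⇒n5
[6] read 'c'  n5⇒n6
[7] read 'd'  n6⇒n7  ** P1@[3:7]
[8] read 'b'  n7⇒n1 ·f
[9] read 'a'  n1⇒n3 ·f
[10] read 'b'  n3⇒n4
[11] read 'd'  n4⇒n5
[12] read 'c'  n5⇒n6
[13] read 'd'  n6⇒n7  ** P1@[9:13]
[14] read 'b'  n7⇒n1 ·f
[15] read 'a'  n1⇒n3 ·f
[16] read 'b'  n3⇒n4
[17] read 'd'  n4⇒n5
[18] read 'c'  n5⇒n6
[19] read 'd'  n6⇒n7  ** P1@[15:19]
[20] read 'b'  n7⇒n1 ·f
[21] read 'c'  n1⇒n2  ** P0@[20:21]
[22] read 'b'  n2⇒n1 ·f
[23] read 'b'  n1⇒n1 ·f
[24] read 'c'  n1⇒n2  ** P0@[23:24]
[25] read 'c'  n2⇒n0 ·f

Matches: [[7,1],[13,1],[19,1],[21,0],[24,0]]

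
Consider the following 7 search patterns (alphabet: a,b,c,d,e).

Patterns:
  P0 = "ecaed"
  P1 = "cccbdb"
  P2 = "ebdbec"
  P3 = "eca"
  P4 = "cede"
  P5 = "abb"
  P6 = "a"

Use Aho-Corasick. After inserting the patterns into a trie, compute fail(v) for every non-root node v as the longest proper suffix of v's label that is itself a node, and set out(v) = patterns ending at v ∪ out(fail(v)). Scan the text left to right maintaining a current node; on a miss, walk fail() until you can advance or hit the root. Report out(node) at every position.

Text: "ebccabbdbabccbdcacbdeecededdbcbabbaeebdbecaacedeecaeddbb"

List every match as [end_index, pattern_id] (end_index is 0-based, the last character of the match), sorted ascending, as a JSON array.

Build:
Trie (insert patterns):
  n0 'ε': a→20 c→6 e→1
  n1 'e': b→12 c→2
  n2 'ec': a→3
  n3 'eca': e→4  ←P3
  n4 'ecae': d→5
  n5 'ecaed': ·  ←P0
  n6 'c': c→7 e→17
  n7 'cc': c→8
  n8 'ccc': b→9
  n9 'cccb': d→10
  n10 'cccbd': b→11
  n11 'cccbdb': ·  ←P1
  n12 'eb': d→13
  n13 'ebd': b→14
  n14 'ebdb': e→15
  n15 'ebdbe': c→16
  n16 'ebdbec': ·  ←P2
  n17 'ce': d→18
  n18 'ced': e→19
  n19 'cede': ·  ←P4
  n20 'a': b→21  ←P6
  n21 'ab': b→22
  n22 'abb': ·  ←P5

BFS fail/out derivation:
  n1('e'): parent n0 fail=0; on 'e' 0 → fail=0;  out ∅∪∅=∅
  n6('c'): parent n0 fail=0; on 'c' 0 → fail=0;  out ∅∪∅=∅
  n20('a'): parent n0 fail=0; on 'a' 0 → fail=0;  out {6}∪∅={6}
  n2('ec'): parent n1 fail=0; on 'c' 0 → fail=6;  out ∅∪∅=∅
  n7('cc'): parent n6 fail=0; on 'c' 0 → fail=6;  out ∅∪∅=∅
  n12('eb'): parent n1 fail=0; on 'b' 0 → fail=0;  out ∅∪∅=∅
  n17('ce'): parent n6 fail=0; on 'e' 0 → fail=1;  out ∅∪∅=∅
  n21('ab'): parent n20 fail=0; on 'b' 0 → fail=0;  out ∅∪∅=∅
  n3('eca'): parent n2 fail=6; on 'a' 6→0 → fail=20;  out {3}∪{6}={3,6}
  n8('ccc'): parent n7 fail=6; on 'c' 6 → fail=7;  out ∅∪∅=∅
  n13('ebd'): parent n12 fail=0; on 'd' 0 → fail=0;  out ∅∪∅=∅
  n18('ced'): parent n17 fail=1; on 'd' 1→0 → fail=0;  out ∅∪∅=∅
  n22('abb'): parent n21 fail=0; on 'b' 0 → fail=0;  out {5}∪∅={5}
  n4('ecae'): parent n3 fail=20; on 'e' 20→0 → fail=1;  out ∅∪∅=∅
  n9('cccb'): parent n8 fail=7; on 'b' 7→6→0 → fail=0;  out ∅∪∅=∅
  n14('ebdb'): parent n13 fail=0; on 'b' 0 → fail=0;  out ∅∪∅=∅
  n19('cede'): parent n18 fail=0; on 'e' 0 → fail=1;  out {4}∪∅={4}
  n5('ecaed'): parent n4 fail=1; on 'd' 1→0 → fail=0;  out {0}∪∅={0}
  n10('cccbd'): parent n9 fail=0; on 'd' 0 → fail=0;  out ∅∪∅=∅
  n15('ebdbe'): parent n14 fail=0; on 'e' 0 → fail=1;  out ∅∪∅=∅
  n11('cccbdb'): parent n10 fail=0; on 'b' 0 → fail=0;  out {1}∪∅={1}
  n16('ebdbec'): parent n15 fail=1; on 'c' 1 → fail=2;  out {2}∪∅={2}

Run:
pos 0 'e': at 1
pos 1 'b': at 12
pos 2 'c': at 6 ·f
pos 3 'c': at 7
pos 4 'a': at 20 ·f  emit P6@[4:4]
pos 5 'b': at 21
pos 6 'b': at 22  emit P5@[4:6]
pos 7 'd': at 0 ·f
pos 8 'b': at 0
pos 9 'a': at 20  emit P6@[9:9]
pos 10 'b': at 21
pos 11 'c': at 6 ·f
pos 12 'c': at 7
pos 13 'b': at 0 ·f
pos 14 'd': at 0
pos 15 'c': at 6
pos 16 'a': at 20 ·f  emit P6@[16:16]
pos 17 'c': at 6 ·f
pos 18 'b': at 0 ·f
pos 19 'd': at 0
pos 20 'e': at 1
pos 21 'e': at 1 ·f
pos 22 'c': at 2
pos 23 'e': at 17 ·f
pos 24 'd': at 18
pos 25 'e': at 19  emit P4@[22:25]
pos 26 'd': at 0 ·f
pos 27 'd': at 0
pos 28 'b': at 0
pos 29 'c': at 6
pos 30 'b': at 0 ·f
pos 31 'a': at 20  emit P6@[31:31]
pos 32 'b': at 21
pos 33 'b': at 22  emit P5@[31:33]
pos 34 'a': at 20 ·f  emit P6@[34:34]
pos 35 'e': at 1 ·f
pos 36 'e': at 1 ·f
pos 37 'b': at 12
pos 38 'd': at 13
pos 39 'b': at 14
pos 40 'e': at 15
pos 41 'c': at 16  emit P2@[36:41]
pos 42 'a': at 3 ·f  emit P3@[40:42],P6@[42:42]
pos 43 'a': at 20 ·f  emit P6@[43:43]
pos 44 'c': at 6 ·f
pos 45 'e': at 17
pos 46 'd': at 18
pos 47 'e': at 19  emit P4@[44:47]
pos 48 'e': at 1 ·f
pos 49 'c': at 2
pos 50 'a': at 3  emit P3@[48:50],P6@[50:50]
pos 51 'e': at 4
pos 52 'd': at 5  emit P0@[48:52]
pos 53 'd': at 0 ·f
pos 54 'b': at 0
pos 55 'b': at 0

All matches (sorted): [[4,6],[6,5],[9,6],[16,6],[25,4],[31,6],[33,5],[34,6],[41,2],[42,3],[42,6],[43,6],[47,4],[50,3],[50,6],[52,0]]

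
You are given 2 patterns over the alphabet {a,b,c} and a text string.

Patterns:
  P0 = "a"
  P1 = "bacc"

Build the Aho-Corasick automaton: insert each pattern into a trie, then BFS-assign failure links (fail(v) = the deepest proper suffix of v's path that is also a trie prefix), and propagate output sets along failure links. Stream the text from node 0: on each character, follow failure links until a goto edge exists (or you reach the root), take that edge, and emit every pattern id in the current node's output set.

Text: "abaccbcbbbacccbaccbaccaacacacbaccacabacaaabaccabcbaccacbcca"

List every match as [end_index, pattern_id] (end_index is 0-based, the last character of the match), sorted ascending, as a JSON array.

Build automaton:
Trie nodes:
  n0 'ε': a→1 b→2
  n1 'a': ·  ←P0
  n2 'b': a→3
  n3 'ba': c→4
  n4 'bac': c→5
  n5 'bacc': ·  ←P1

Failure links (BFS by depth):
  n1('a'): parent n0 fail=0; on 'a' 0 → fail=0;  out {0}∪∅={0}
  n2('b'): parent n0 fail=0; on 'b' 0 → fail=0;  out ∅∪∅=∅
  n3('ba'): parent n2 fail=0; on 'a' 0 → fail=1;  out ∅∪{0}={0}
  n4('bac'): parent n3 fail=1; on 'c' 1→0 → fail=0;  out ∅∪∅=∅
  n5('bacc'): parent n4 fail=0; on 'c' 0 → fail=0;  out {1}∪∅={1}

Text stream:
[0] read 'a'  n0⇒n1  → match P0@[0:0]
[1] read 'b'  n1⇒n2 ·f
[2] read 'a'  n2⇒n3  → match P0@[2:2]
[3] read 'c'  n3⇒n4
[4] read 'c'  n4⇒n5  → match P1@[1:4]
[5] read 'b'  n5⇒n2 ·f
[6] read 'c'  n2⇒n0 ·f
[7] read 'b'  n0⇒n2
[8] read 'b'  n2⇒n2 ·f
[9] read 'b'  n2⇒n2 ·f
[10] read 'a'  n2⇒n3  → match P0@[10:10]
[11] read 'c'  n3⇒n4
[12] read 'c'  n4⇒n5  → match P1@[9:12]
[13] read 'c'  n5⇒n0 ·f
[14] read 'b'  n0⇒n2
[15] read 'a'  n2⇒n3  → match P0@[15:15]
[16] read 'c'  n3⇒n4
[17] read 'c'  n4⇒n5  → match P1@[14:17]
[18] read 'b'  n5⇒n2 ·f
[19] read 'a'  n2⇒n3  → match P0@[19:19]
[20] read 'c'  n3⇒n4
[21] read 'c'  n4⇒n5  → match P1@[18:21]
[22] read 'a'  n5⇒n1 ·f  → match P0@[22:22]
[23] read 'a'  n1⇒n1 ·f  → match P0@[23:23]
[24] read 'c'  n1⇒n0 ·f
[25] read 'a'  n0⇒n1  → match P0@[25:25]
[26] read 'c'  n1⇒n0 ·f
[27] read 'a'  n0⇒n1  → match P0@[27:27]
[28] read 'c'  n1⇒n0 ·f
[29] read 'b'  n0⇒n2
[30] read 'a'  n2⇒n3  → match P0@[30:30]
[31] read 'c'  n3⇒n4
[32] read 'c'  n4⇒n5  → match P1@[29:32]
[33] read 'a'  n5⇒n1 ·f  → match P0@[33:33]
[34] read 'c'  n1⇒n0 ·f
[35] read 'a'  n0⇒n1  → match P0@[35:35]
[36] read 'b'  n1⇒n2 ·f
[37] read 'a'  n2⇒n3  → match P0@[37:37]
[38] read 'c'  n3⇒n4
[39] read 'a'  n4⇒n1 ·f  → match P0@[39:39]
[40] read 'a'  n1⇒n1 ·f  → match P0@[40:40]
[41] read 'a'  n1⇒n1 ·f  → match P0@[41:41]
[42] read 'b'  n1⇒n2 ·f
[43] read 'a'  n2⇒n3  → match P0@[43:43]
[44] read 'c'  n3⇒n4
[45] read 'c'  n4⇒n5  → match P1@[42:45]
[46] read 'a'  n5⇒n1 ·f  → match P0@[46:46]
[47] read 'b'  n1⇒n2 ·f
[48] read 'c'  n2⇒n0 ·f
[49] read 'b'  n0⇒n2
[50] read 'a'  n2⇒n3  → match P0@[50:50]
[51] read 'c'  n3⇒n4
[52] read 'c'  n4⇒n5  → match P1@[49:52]
[53] read 'a'  n5⇒n1 ·f  → match P0@[53:53]
[54] read 'c'  n1⇒n0 ·f
[55] read 'b'  n0⇒n2
[56] read 'c'  n2⇒n0 ·f
[57] read 'c'  n0⇒n0
[58] read 'a'  n0⇒n1  → match P0@[58:58]

Result: [[0,0],[2,0],[4,1],[10,0],[12,1],[15,0],[17,1],[19,0],[21,1],[22,0],[23,0],[25,0],[27,0],[30,0],[32,1],[33,0],[35,0],[37,0],[39,0],[40,0],[41,0],[43,0],[45,1],[46,0],[50,0],[52,1],[53,0],[58,0]]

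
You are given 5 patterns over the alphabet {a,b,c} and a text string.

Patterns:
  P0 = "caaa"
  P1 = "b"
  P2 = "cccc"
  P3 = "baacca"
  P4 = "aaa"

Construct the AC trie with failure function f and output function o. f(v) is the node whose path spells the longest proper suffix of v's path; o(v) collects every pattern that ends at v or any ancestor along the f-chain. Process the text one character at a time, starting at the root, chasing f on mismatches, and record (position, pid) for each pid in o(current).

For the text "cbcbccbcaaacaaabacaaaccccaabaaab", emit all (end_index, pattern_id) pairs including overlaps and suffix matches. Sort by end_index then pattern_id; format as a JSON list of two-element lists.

Build:
Trie (insert patterns):
  0='ε' goto a→14 b→5 c→1
  1='c' goto a→2 c→6
  2='ca' goto a→3
  3='caa' goto a→4
  4='caaa' goto ·  ←P0
  5='b' goto a→9  ←P1
  6='cc' goto c→7
  7='ccc' goto c→8
  8='cccc' goto ·  ←P2
  9='ba' goto a→10
  10='baa' goto c→11
  11='baac' goto c→12
  12='baacc' goto a→13
  13='baacca' goto ·  ←P3
  14='a' goto a→15
  15='aa' goto a→16
  16='aaa' goto ·  ←P4

Failure links (BFS by depth):
  fail(1) 'c': from fail(0)=0 chase 'c': 0 ⇒ 0;  out=∅∪out(0)=∅
  fail(5) 'b': from fail(0)=0 chase 'b': 0 ⇒ 0;  out={1}∪out(0)={1}
  fail(14) 'a': from fail(0)=0 chase 'a': 0 ⇒ 0;  out=∅∪out(0)=∅
  fail(2) 'ca': from fail(1)=0 chase 'a': 0 ⇒ 14;  out=∅∪out(14)=∅
  fail(6) 'cc': from fail(1)=0 chase 'c': 0 ⇒ 1;  out=∅∪out(1)=∅
  fail(9) 'ba': from fail(5)=0 chase 'a': 0 ⇒ 14;  out=∅∪out(14)=∅
  fail(15) 'aa': from fail(14)=0 chase 'a': 0 ⇒ 14;  out=∅∪out(14)=∅
  fail(3) 'caa': from fail(2)=14 chase 'a': 14 ⇒ 15;  out=∅∪out(15)=∅
  fail(7) 'ccc': from fail(6)=1 chase 'c': 1 ⇒ 6;  out=∅∪out(6)=∅
  fail(10) 'baa': from fail(9)=14 chase 'a': 14 ⇒ 15;  out=∅∪out(15)=∅
  fail(16) 'aaa': from fail(15)=14 chase 'a': 14 ⇒ 15;  out={4}∪out(15)={4}
  fail(4) 'caaa': from fail(3)=15 chase 'a': 15 ⇒ 16;  out={0}∪out(16)={0,4}
  fail(8) 'cccc': from fail(7)=6 chase 'c': 6 ⇒ 7;  out={2}∪out(7)={2}
  fail(11) 'baac': from fail(10)=15 chase 'c': 15→14→0 ⇒ 1;  out=∅∪out(1)=∅
  fail(12) 'baacc': from fail(11)=1 chase 'c': 1 ⇒ 6;  out=∅∪out(6)=∅
  fail(13) 'baacca': from fail(12)=6 chase 'a': 6→1 ⇒ 2;  out={3}∪out(2)={3}

Scan:
[0] read 'c'  n0⇒n1
[1] read 'b'  n1⇒n5 (via fail)  emit P1@[1:1]
[2] read 'c'  n5⇒n1 (via fail)
[3] read 'b'  n1⇒n5 (via fail)  emit P1@[3:3]
[4] read 'c'  n5⇒n1 (via fail)
[5] read 'c'  n1⇒n6
[6] read 'b'  n6⇒n5 (via fail)  emit P1@[6:6]
[7] read 'c'  n5⇒n1 (via fail)
[8] read 'a'  n1⇒n2
[9] read 'a'  n2⇒n3
[10] read 'a'  n3⇒n4  emit P0@[7:10],P4@[8:10]
[11] read 'c'  n4⇒n1 (via fail)
[12] read 'a'  n1⇒n2
[13] read 'a'  n2⇒n3
[14] read 'a'  n3⇒n4  emit P0@[11:14],P4@[12:14]
[15] read 'b'  n4⇒n5 (via fail)  emit P1@[15:15]
[16] read 'a'  n5⇒n9
[17] read 'c'  n9⇒n1 (via fail)
[18] read 'a'  n1⇒n2
[19] read 'a'  n2⇒n3
[20] read 'a'  n3⇒n4  emit P0@[17:20],P4@[18:20]
[21] read 'c'  n4⇒n1 (via fail)
[22] read 'c'  n1⇒n6
[23] read 'c'  n6⇒n7
[24] read 'c'  n7⇒n8  emit P2@[21:24]
[25] read 'a'  n8⇒n2 (via fail)
[26] read 'a'  n2⇒n3
[27] read 'b'  n3⇒n5 (via fail)  emit P1@[27:27]
[28] read 'a'  n5⇒n9
[29] read 'a'  n9⇒n10
[30] read 'a'  n10⇒n16 (via fail)  emit P4@[28:30]
[31] read 'b'  n16⇒n5 (via fail)  emit P1@[31:31]

Result: [[1,1],[3,1],[6,1],[10,0],[10,4],[14,0],[14,4],[15,1],[20,0],[20,4],[24,2],[27,1],[30,4],[31,1]]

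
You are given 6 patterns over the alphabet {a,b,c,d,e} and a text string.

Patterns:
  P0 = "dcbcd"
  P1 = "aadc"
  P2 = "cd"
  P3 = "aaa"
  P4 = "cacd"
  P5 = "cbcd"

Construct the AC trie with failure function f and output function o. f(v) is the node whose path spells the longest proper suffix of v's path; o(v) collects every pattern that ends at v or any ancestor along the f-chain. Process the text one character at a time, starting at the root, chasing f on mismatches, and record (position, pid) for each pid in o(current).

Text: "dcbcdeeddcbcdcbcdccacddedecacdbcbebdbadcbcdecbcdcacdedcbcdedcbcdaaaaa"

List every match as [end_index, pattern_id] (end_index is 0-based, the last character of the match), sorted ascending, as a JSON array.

Construct AC machine:
Trie (insert patterns):
  n0 'ε': a→6 c→10 d→1
  n1 'd': c→2
  n2 'dc': b→3
  n3 'dcb': c→4
  n4 'dcbc': d→5
  n5 'dcbcd': ·  ←P0
  n6 'a': a→7
  n7 'aa': a→12 d→8
  n8 'aad': c→9
  n9 'aadc': ·  ←P1
  n10 'c': a→13 b→16 d→11
  n11 'cd': ·  ←P2
  n12 'aaa': ·  ←P3
  n13 'ca': c→14
  n14 'cac': d→15
  n15 'cacd': ·  ←P4
  n16 'cb': c→17
  n17 'cbc': d→18
  n18 'cbcd': ·  ←P5

BFS fail/out derivation:
  n1('d'): parent n0 fail=0; on 'd' 0 → fail=0;  out ∅∪∅=∅
  n6('a'): parent n0 fail=0; on 'a' 0 → fail=0;  out ∅∪∅=∅
  n10('c'): parent n0 fail=0; on 'c' 0 → fail=0;  out ∅∪∅=∅
  n2('dc'): parent n1 fail=0; on 'c' 0 → fail=10;  out ∅∪∅=∅
  n7('aa'): parent n6 fail=0; on 'a' 0 → fail=6;  out ∅∪∅=∅
  n11('cd'): parent n10 fail=0; on 'd' 0 → fail=1;  out {2}∪∅={2}
  n13('ca'): parent n10 fail=0; on 'a' 0 → fail=6;  out ∅∪∅=∅
  n16('cb'): parent n10 fail=0; on 'b' 0 → fail=0;  out ∅∪∅=∅
  n3('dcb'): parent n2 fail=10; on 'b' 10 → fail=16;  out ∅∪∅=∅
  n8('aad'): parent n7 fail=6; on 'd' 6→0 → fail=1;  out ∅∪∅=∅
  n12('aaa'): parent n7 fail=6; on 'a' 6 → fail=7;  out {3}∪∅={3}
  n14('cac'): parent n13 fail=6; on 'c' 6→0 → fail=10;  out ∅∪∅=∅
  n17('cbc'): parent n16 fail=0; on 'c' 0 → fail=10;  out ∅∪∅=∅
  n4('dcbc'): parent n3 fail=16; on 'c' 16 → fail=17;  out ∅∪∅=∅
  n9('aadc'): parent n8 fail=1; on 'c' 1 → fail=2;  out {1}∪∅={1}
  n15('cacd'): parent n14 fail=10; on 'd' 10 → fail=11;  out {4}∪{2}={2,4}
  n18('cbcd'): parent n17 fail=10; on 'd' 10 → fail=11;  out {5}∪{2}={2,5}
  n5('dcbcd'): parent n4 fail=17; on 'd' 17 → fail=18;  out {0}∪{2,5}={0,2,5}

Run:
pos 0 'd': at 1
pos 1 'c': at 2
pos 2 'b': at 3
pos 3 'c': at 4
pos 4 'd': at 5  emit P0@[0:4],P2@[3:4],P5@[1:4]
pos 5 'e': at 0 (fail-walked)
pos 6 'e': at 0
pos 7 'd': at 1
pos 8 'd': at 1 (fail-walked)
pos 9 'c': at 2
pos 10 'b': at 3
pos 11 'c': at 4
pos 12 'd': at 5  emit P0@[8:12],P2@[11:12],P5@[9:12]
pos 13 'c': at 2 (fail-walked)
pos 14 'b': at 3
pos 15 'c': at 4
pos 16 'd': at 5  emit P0@[12:16],P2@[15:16],P5@[13:16]
pos 17 'c': at 2 (fail-walked)
pos 18 'c': at 10 (fail-walked)
pos 19 'a': at 13
pos 20 'c': at 14
pos 21 'd': at 15  emit P2@[20:21],P4@[18:21]
pos 22 'd': at 1 (fail-walked)
pos 23 'e': at 0 (fail-walked)
pos 24 'd': at 1
pos 25 'e': at 0 (fail-walked)
pos 26 'c': at 10
pos 27 'a': at 13
pos 28 'c': at 14
pos 29 'd': at 15  emit P2@[28:29],P4@[26:29]
pos 30 'b': at 0 (fail-walked)
pos 31 'c': at 10
pos 32 'b': at 16
pos 33 'e': at 0 (fail-walked)
pos 34 'b': at 0
pos 35 'd': at 1
pos 36 'b': at 0 (fail-walked)
pos 37 'a': at 6
pos 38 'd': at 1 (fail-walked)
pos 39 'c': at 2
pos 40 'b': at 3
pos 41 'c': at 4
pos 42 'd': at 5  emit P0@[38:42],P2@[41:42],P5@[39:42]
pos 43 'e': at 0 (fail-walked)
pos 44 'c': at 10
pos 45 'b': at 16
pos 46 'c': at 17
pos 47 'd': at 18  emit P2@[46:47],P5@[44:47]
pos 48 'c': at 2 (fail-walked)
pos 49 'a': at 13 (fail-walked)
pos 50 'c': at 14
pos 51 'd': at 15  emit P2@[50:51],P4@[48:51]
pos 52 'e': at 0 (fail-walked)
pos 53 'd': at 1
pos 54 'c': at 2
pos 55 'b': at 3
pos 56 'c': at 4
pos 57 'd': at 5  emit P0@[53:57],P2@[56:57],P5@[54:57]
pos 58 'e': at 0 (fail-walked)
pos 59 'd': at 1
pos 60 'c': at 2
pos 61 'b': at 3
pos 62 'c': at 4
pos 63 'd': at 5  emit P0@[59:63],P2@[62:63],P5@[60:63]
pos 64 'a': at 6 (fail-walked)
pos 65 'a': at 7
pos 66 'a': at 12  emit P3@[64:66]
pos 67 'a': at 12 (fail-walked)  emit P3@[65:67]
pos 68 'a': at 12 (fail-walked)  emit P3@[66:68]

Matches: [[4,0],[4,2],[4,5],[12,0],[12,2],[12,5],[16,0],[16,2],[16,5],[21,2],[21,4],[29,2],[29,4],[42,0],[42,2],[42,5],[47,2],[47,5],[51,2],[51,4],[57,0],[57,2],[57,5],[63,0],[63,2],[63,5],[66,3],[67,3],[68,3]]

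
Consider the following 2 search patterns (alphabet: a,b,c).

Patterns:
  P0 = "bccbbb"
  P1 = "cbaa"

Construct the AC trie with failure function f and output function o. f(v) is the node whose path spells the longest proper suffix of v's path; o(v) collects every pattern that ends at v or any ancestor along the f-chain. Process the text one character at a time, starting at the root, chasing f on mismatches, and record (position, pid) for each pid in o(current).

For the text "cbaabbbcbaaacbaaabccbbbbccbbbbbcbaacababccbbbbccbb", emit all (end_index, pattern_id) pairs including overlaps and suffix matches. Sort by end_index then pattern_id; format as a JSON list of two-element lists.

Construct AC machine:
Trie (insert patterns):
  0='ε' goto b→1 c→7
  1='b' goto c→2
  2='bc' goto c→3
  3='bcc' goto b→4
  4='bccb' goto b→5
  5='bccbb' goto b→6
  6='bccbbb' goto ·  ←P0
  7='c' goto b→8
  8='cb' goto a→9
  9='cba' goto a→10
  10='cbaa' goto ·  ←P1

Failure links (BFS by depth):
  n1('b'): parent n0 fail=0; on 'b' 0 → fail=0;  out ∅∪∅=∅
  n7('c'): parent n0 fail=0; on 'c' 0 → fail=0;  out ∅∪∅=∅
  n2('bc'): parent n1 fail=0; on 'c' 0 → fail=7;  out ∅∪∅=∅
  n8('cb'): parent n7 fail=0; on 'b' 0 → fail=1;  out ∅∪∅=∅
  n3('bcc'): parent n2 fail=7; on 'c' 7→0 → fail=7;  out ∅∪∅=∅
  n9('cba'): parent n8 fail=1; on 'a' 1→0 → fail=0;  out ∅∪∅=∅
  n4('bccb'): parent n3 fail=7; on 'b' 7 → fail=8;  out ∅∪∅=∅
  n10('cbaa'): parent n9 fail=0; on 'a' 0 → fail=0;  out {1}∪∅={1}
  n5('bccbb'): parent n4 fail=8; on 'b' 8→1→0 → fail=1;  out ∅∪∅=∅
  n6('bccbbb'): parent n5 fail=1; on 'b' 1→0 → fail=1;  out {0}∪∅={0}

Run:
i=0 'c': node 0→7
i=1 'b': node 7→8
i=2 'a': node 8→9
i=3 'a': node 9→10  → match P1@[0:3]
i=4 'b': node 10→1 (fail-walked)
i=5 'b': node 1→1 (fail-walked)
i=6 'b': node 1→1 (fail-walked)
i=7 'c': node 1→2
i=8 'b': node 2→8 (fail-walked)
i=9 'a': node 8→9
i=10 'a': node 9→10  → match P1@[7:10]
i=11 'a': node 10→0 (fail-walked)
i=12 'c': node 0→7
i=13 'b': node 7→8
i=14 'a': node 8→9
i=15 'a': node 9→10  → match P1@[12:15]
i=16 'a': node 10→0 (fail-walked)
i=17 'b': node 0→1
i=18 'c': node 1→2
i=19 'c': node 2→3
i=20 'b': node 3→4
i=21 'b': node 4→5
i=22 'b': node 5→6  → match P0@[17:22]
i=23 'b': node 6→1 (fail-walked)
i=24 'c': node 1→2
i=25 'c': node 2→3
i=26 'b': node 3→4
i=27 'b': node 4→5
i=28 'b': node 5→6  → match P0@[23:28]
i=29 'b': node 6→1 (fail-walked)
i=30 'b': node 1→1 (fail-walked)
i=31 'c': node 1→2
i=32 'b': node 2→8 (fail-walked)
i=33 'a': node 8→9
i=34 'a': node 9→10  → match P1@[31:34]
i=35 'c': node 10→7 (fail-walked)
i=36 'a': node 7→0 (fail-walked)
i=37 'b': node 0→1
i=38 'a': node 1→0 (fail-walked)
i=39 'b': node 0→1
i=40 'c': node 1→2
i=41 'c': node 2→3
i=42 'b': node 3→4
i=43 'b': node 4→5
i=44 'b': node 5→6  → match P0@[39:44]
i=45 'b': node 6→1 (fail-walked)
i=46 'c': node 1→2
i=47 'c': node 2→3
i=48 'b': node 3→4
i=49 'b': node 4→5

Matches: [[3,1],[10,1],[15,1],[22,0],[28,0],[34,1],[44,0]]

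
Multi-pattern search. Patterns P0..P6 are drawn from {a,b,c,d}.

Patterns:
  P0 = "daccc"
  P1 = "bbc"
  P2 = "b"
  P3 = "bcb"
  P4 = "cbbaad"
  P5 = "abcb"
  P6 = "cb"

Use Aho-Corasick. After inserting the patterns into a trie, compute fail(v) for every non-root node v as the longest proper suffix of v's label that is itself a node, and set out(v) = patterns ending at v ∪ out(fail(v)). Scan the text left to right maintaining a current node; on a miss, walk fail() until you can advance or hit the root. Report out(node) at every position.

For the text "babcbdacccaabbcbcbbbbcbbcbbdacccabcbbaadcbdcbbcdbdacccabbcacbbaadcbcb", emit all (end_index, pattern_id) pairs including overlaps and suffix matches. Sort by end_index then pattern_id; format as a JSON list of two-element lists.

Build automaton:
Trie (insert patterns):
  n0 'ε': a→17 b→6 c→11 d→1
  n1 'd': a→2
  n2 'da': c→3
  n3 'dac': c→4
  n4 'dacc': c→5
  n5 'daccc': ·  ←P0
  n6 'b': b→7 c→9  ←P2
  n7 'bb': c→8
  n8 'bbc': ·  ←P1
  n9 'bc': b→10
  n10 'bcb': ·  ←P3
  n11 'c': b→12
  n12 'cb': b→13  ←P6
  n13 'cbb': a→14
  n14 'cbba': a→15
  n15 'cbbaa': d→16
  n16 'cbbaad': ·  ←P4
  n17 'a': b→18
  n18 'ab': c→19
  n19 'abc': b→20
  n20 'abcb': ·  ←P5

Failure links (BFS by depth):
  n1('d'): parent n0 fail=0; on 'd' 0 → fail=0;  out ∅∪∅=∅
  n6('b'): parent n0 fail=0; on 'b' 0 → fail=0;  out {2}∪∅={2}
  n11('c'): parent n0 fail=0; on 'c' 0 → fail=0;  out ∅∪∅=∅
  n17('a'): parent n0 fail=0; on 'a' 0 → fail=0;  out ∅∪∅=∅
  n2('da'): parent n1 fail=0; on 'a' 0 → fail=17;  out ∅∪∅=∅
  n7('bb'): parent n6 fail=0; on 'b' 0 → fail=6;  out ∅∪{2}={2}
  n9('bc'): parent n6 fail=0; on 'c' 0 → fail=11;  out ∅∪∅=∅
  n12('cb'): parent n11 fail=0; on 'b' 0 → fail=6;  out {6}∪{2}={2,6}
  n18('ab'): parent n17 fail=0; on 'b' 0 → fail=6;  out ∅∪{2}={2}
  n3('dac'): parent n2 fail=17; on 'c' 17→0 → fail=11;  out ∅∪∅=∅
  n8('bbc'): parent n7 fail=6; on 'c' 6 → fail=9;  out {1}∪∅={1}
  n10('bcb'): parent n9 fail=11; on 'b' 11 → fail=12;  out {3}∪{2,6}={2,3,6}
  n13('cbb'): parent n12 fail=6; on 'b' 6 → fail=7;  out ∅∪{2}={2}
  n19('abc'): parent n18 fail=6; on 'c' 6 → fail=9;  out ∅∪∅=∅
  n4('dacc'): parent n3 fail=11; on 'c' 11→0 → fail=11;  out ∅∪∅=∅
  n14('cbba'): parent n13 fail=7; on 'a' 7→6→0 → fail=17;  out ∅∪∅=∅
  n20('abcb'): parent n19 fail=9; on 'b' 9 → fail=10;  out {5}∪{2,3,6}={2,3,5,6}
  n5('daccc'): parent n4 fail=11; on 'c' 11→0 → fail=11;  out {0}∪∅={0}
  n15('cbbaa'): parent n14 fail=17; on 'a' 17→0 → fail=17;  out ∅∪∅=∅
  n16('cbbaad'): parent n15 fail=17; on 'd' 17→0 → fail=1;  out {4}∪∅={4}

Text stream:
i=0 'b': node 0→6  → match P2@[0:0]
i=1 'a': node 6→17 (via fail)
i=2 'b': node 17→18  → match P2@[2:2]
i=3 'c': node 18→19
i=4 'b': node 19→20  → match P2@[4:4],P3@[2:4],P5@[1:4],P6@[3:4]
i=5 'd': node 20→1 (via fail)
i=6 'a': node 1→2
i=7 'c': node 2→3
i=8 'c': node 3→4
i=9 'c': node 4→5  → match P0@[5:9]
i=10 'a': node 5→17 (via fail)
i=11 'a': node 17→17 (via fail)
i=12 'b': node 17→18  → match P2@[12:12]
i=13 'b': node 18→7 (via fail)  → match P2@[13:13]
i=14 'c': node 7→8  → match P1@[12:14]
i=15 'b': node 8→10 (via fail)  → match P2@[15:15],P3@[13:15],P6@[14:15]
i=16 'c': node 10→9 (via fail)
i=17 'b': node 9→10  → match P2@[17:17],P3@[15:17],P6@[16:17]
i=18 'b': node 10→13 (via fail)  → match P2@[18:18]
i=19 'b': node 13→7 (via fail)  → match P2@[19:19]
i=20 'b': node 7→7 (via fail)  → match P2@[20:20]
i=21 'c': node 7→8  → match P1@[19:21]
i=22 'b': node 8→10 (via fail)  → match P2@[22:22],P3@[20:22],P6@[21:22]
i=23 'b': node 10→13 (via fail)  → match P2@[23:23]
i=24 'c': node 13→8 (via fail)  → match P1@[22:24]
i=25 'b': node 8→10 (via fail)  → match P2@[25:25],P3@[23:25],P6@[24:25]
i=26 'b': node 10→13 (via fail)  → match P2@[26:26]
i=27 'd': node 13→1 (via fail)
i=28 'a': node 1→2
i=29 'c': node 2→3
i=30 'c': node 3→4
i=31 'c': node 4→5  → match P0@[27:31]
i=32 'a': node 5→17 (via fail)
i=33 'b': node 17→18  → match P2@[33:33]
i=34 'c': node 18→19
i=35 'b': node 19→20  → match P2@[35:35],P3@[33:35],P5@[32:35],P6@[34:35]
i=36 'b': node 20→13 (via fail)  → match P2@[36:36]
i=37 'a': node 13→14
i=38 'a': node 14→15
i=39 'd': node 15→16  → match P4@[34:39]
i=40 'c': node 16→11 (via fail)
i=41 'b': node 11→12  → match P2@[41:41],P6@[40:41]
i=42 'd': node 12→1 (via fail)
i=43 'c': node 1→11 (via fail)
i=44 'b': node 11→12  → match P2@[44:44],P6@[43:44]
i=45 'b': node 12→13  → match P2@[45:45]
i=46 'c': node 13→8 (via fail)  → match P1@[44:46]
i=47 'd': node 8→1 (via fail)
i=48 'b': node 1→6 (via fail)  → match P2@[48:48]
i=49 'd': node 6→1 (via fail)
i=50 'a': node 1→2
i=51 'c': node 2→3
i=52 'c': node 3→4
i=53 'c': node 4→5  → match P0@[49:53]
i=54 'a': node 5→17 (via fail)
i=55 'b': node 17→18  → match P2@[55:55]
i=56 'b': node 18→7 (via fail)  → match P2@[56:56]
i=57 'c': node 7→8  → match P1@[55:57]
i=58 'a': node 8→17 (via fail)
i=59 'c': node 17→11 (via fail)
i=60 'b': node 11→12  → match P2@[60:60],P6@[59:60]
i=61 'b': node 12→13  → match P2@[61:61]
i=62 'a': node 13→14
i=63 'a': node 14→15
i=64 'd': node 15→16  → match P4@[59:64]
i=65 'c': node 16→11 (via fail)
i=66 'b': node 11→12  → match P2@[66:66],P6@[65:66]
i=67 'c': node 12→9 (via fail)
i=68 'b': node 9→10  → match P2@[68:68],P3@[66:68],P6@[67:68]

Matches: [[0,2],[2,2],[4,2],[4,3],[4,5],[4,6],[9,0],[12,2],[13,2],[14,1],[15,2],[15,3],[15,6],[17,2],[17,3],[17,6],[18,2],[19,2],[20,2],[21,1],[22,2],[22,3],[22,6],[23,2],[24,1],[25,2],[25,3],[25,6],[26,2],[31,0],[33,2],[35,2],[35,3],[35,5],[35,6],[36,2],[39,4],[41,2],[41,6],[44,2],[44,6],[45,2],[46,1],[48,2],[53,0],[55,2],[56,2],[57,1],[60,2],[60,6],[61,2],[64,4],[66,2],[66,6],[68,2],[68,3],[68,6]]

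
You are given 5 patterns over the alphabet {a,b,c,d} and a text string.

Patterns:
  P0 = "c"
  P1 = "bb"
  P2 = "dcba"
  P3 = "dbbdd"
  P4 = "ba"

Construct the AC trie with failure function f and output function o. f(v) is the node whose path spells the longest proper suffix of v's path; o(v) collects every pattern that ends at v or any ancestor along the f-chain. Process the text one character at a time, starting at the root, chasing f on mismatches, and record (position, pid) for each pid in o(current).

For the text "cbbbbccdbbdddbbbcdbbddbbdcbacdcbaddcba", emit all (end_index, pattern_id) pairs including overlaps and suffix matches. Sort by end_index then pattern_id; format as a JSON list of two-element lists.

Construct AC machine:
Trie nodes:
  n0 'ε': b→2 c→1 d→4
  n1 'c': ·  [P0 ends]
  n2 'b': a→12 b→3
  n3 'bb': ·  [P1 ends]
  n4 'd': b→8 c→5
  n5 'dc': b→6
  n6 'dcb': a→7
  n7 'dcba': ·  [P2 ends]
  n8 'db': b→9
  n9 'dbb': d→10
  n10 'dbbd': d→11
  n11 'dbbdd': ·  [P3 ends]
  n12 'ba': ·  [P4 ends]

Failure links (BFS by depth):
  fail(1) 'c': from fail(0)=0 chase 'c': 0 ⇒ 0;  out={0}∪out(0)={0}
  fail(2) 'b': from fail(0)=0 chase 'b': 0 ⇒ 0;  out=∅∪out(0)=∅
  fail(4) 'd': from fail(0)=0 chase 'd': 0 ⇒ 0;  out=∅∪out(0)=∅
  fail(3) 'bb': from fail(2)=0 chase 'b': 0 ⇒ 2;  out={1}∪out(2)={1}
  fail(5) 'dc': from fail(4)=0 chase 'c': 0 ⇒ 1;  out=∅∪out(1)={0}
  fail(8) 'db': from fail(4)=0 chase 'b': 0 ⇒ 2;  out=∅∪out(2)=∅
  fail(12) 'ba': from fail(2)=0 chase 'a': 0 ⇒ 0;  out={4}∪out(0)={4}
  fail(6) 'dcb': from fail(5)=1 chase 'b': 1→0 ⇒ 2;  out=∅∪out(2)=∅
  fail(9) 'dbb': from fail(8)=2 chase 'b': 2 ⇒ 3;  out=∅∪out(3)={1}
  fail(7) 'dcba': from fail(6)=2 chase 'a': 2 ⇒ 12;  out={2}∪out(12)={2,4}
  fail(10) 'dbbd': from fail(9)=3 chase 'd': 3→2→0 ⇒ 4;  out=∅∪out(4)=∅
  fail(11) 'dbbdd': from fail(10)=4 chase 'd': 4→0 ⇒ 4;  out={3}∪out(4)={3}

Run:
i=0 'c': node 0→1  ** P0@[0:0]
i=1 'b': node 1→2 ·f
i=2 'b': node 2→3  ** P1@[1:2]
i=3 'b': node 3→3 ·f  ** P1@[2:3]
i=4 'b': node 3→3 ·f  ** P1@[3:4]
i=5 'c': node 3→1 ·f  ** P0@[5:5]
i=6 'c': node 1→1 ·f  ** P0@[6:6]
i=7 'd': node 1→4 ·f
i=8 'b': node 4→8
i=9 'b': node 8→9  ** P1@[8:9]
i=10 'd': node 9→10
i=11 'd': node 10→11  ** P3@[7:11]
i=12 'd': node 11→4 ·f
i=13 'b': node 4→8
i=14 'b': node 8→9  ** P1@[13:14]
i=15 'b': node 9→3 ·f  ** P1@[14:15]
i=16 'c': node 3→1 ·f  ** P0@[16:16]
i=17 'd': node 1→4 ·f
i=18 'b': node 4→8
i=19 'b': node 8→9  ** P1@[18:19]
i=20 'd': node 9→10
i=21 'd': node 10→11  ** P3@[17:21]
i=22 'b': node 11→8 ·f
i=23 'b': node 8→9  ** P1@[22:23]
i=24 'd': node 9→10
i=25 'c': node 10→5 ·f  ** P0@[25:25]
i=26 'b': node 5→6
i=27 'a': node 6→7  ** P2@[24:27],P4@[26:27]
i=28 'c': node 7→1 ·f  ** P0@[28:28]
i=29 'd': node 1→4 ·f
i=30 'c': node 4→5  ** P0@[30:30]
i=31 'b': node 5→6
i=32 'a': node 6→7  ** P2@[29:32],P4@[31:32]
i=33 'd': node 7→4 ·f
i=34 'd': node 4→4 ·f
i=35 'c': node 4→5  ** P0@[35:35]
i=36 'b': node 5→6
i=37 'a': node 6→7  ** P2@[34:37],P4@[36:37]

Result: [[0,0],[2,1],[3,1],[4,1],[5,0],[6,0],[9,1],[11,3],[14,1],[15,1],[16,0],[19,1],[21,3],[23,1],[25,0],[27,2],[27,4],[28,0],[30,0],[32,2],[32,4],[35,0],[37,2],[37,4]]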